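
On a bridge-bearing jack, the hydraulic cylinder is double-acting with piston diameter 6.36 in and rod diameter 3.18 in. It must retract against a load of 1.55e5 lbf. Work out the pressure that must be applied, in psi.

P ≈ 6510 psi

Rod-side annular area A_ann = π/4 × (6.36² − 3.18²) = 23.83 in^2
Retraction: pressure acts on the annular area.
P = F / A = 1.55e5 lbf / A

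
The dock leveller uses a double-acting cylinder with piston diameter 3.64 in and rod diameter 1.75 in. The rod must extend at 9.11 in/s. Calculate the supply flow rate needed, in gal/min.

Cap-side area A_cap = π/4 × (3.64 in)² = 10.41 in^2
Q = A × v

Q ≈ 24.6 gal/min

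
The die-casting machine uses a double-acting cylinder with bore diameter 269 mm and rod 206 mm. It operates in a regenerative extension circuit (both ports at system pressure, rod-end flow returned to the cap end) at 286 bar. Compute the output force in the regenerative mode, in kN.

With equal pressure on both faces, forces on the annular region cancel; the net push is pressure × rod cross-section.
Rod cross-section A_rod = π/4 × (206 mm)² = 33330 mm^2
F = P × A_rod

F ≈ 953 kN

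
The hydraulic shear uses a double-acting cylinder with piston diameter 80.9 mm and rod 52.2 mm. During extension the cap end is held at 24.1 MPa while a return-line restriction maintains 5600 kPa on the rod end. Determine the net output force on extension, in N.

F ≈ 1.07e5 N

Cap-side area A_cap = π/4 × (80.9 mm)² = 5140 mm^2
Rod-side annular area A_ann = π/4 × (80.9² − 52.2²) = 3000 mm^2
Net thrust = P_cap·A_cap − P_rod·A_ann = 1.239e5 N − 16800 N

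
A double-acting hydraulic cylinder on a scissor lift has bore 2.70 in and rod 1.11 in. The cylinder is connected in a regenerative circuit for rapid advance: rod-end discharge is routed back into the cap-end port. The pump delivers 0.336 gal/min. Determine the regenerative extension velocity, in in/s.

v ≈ 1.34 in/s

In regeneration the rod-end outflow joins the pump flow into the cap end, so the net volume the pump must supply per unit advance equals the rod cross-section area.
Rod cross-section A_rod = π/4 × (1.11 in)² = 0.9677 in^2
v = Q_pump / A_rod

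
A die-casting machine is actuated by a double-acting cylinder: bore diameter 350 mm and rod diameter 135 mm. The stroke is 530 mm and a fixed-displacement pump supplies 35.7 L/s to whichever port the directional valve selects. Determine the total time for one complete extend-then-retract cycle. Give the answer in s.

Cap-side area A_cap = π/4 × (350 mm)² = 96210 mm^2
Rod-side annular area A_ann = π/4 × (350² − 135²) = 81900 mm^2
t_ext = A_cap·L/Q = 1.428 s
t_ret = A_ann·L/Q = 1.216 s
t_cycle = t_ext + t_ret

t ≈ 2.64 s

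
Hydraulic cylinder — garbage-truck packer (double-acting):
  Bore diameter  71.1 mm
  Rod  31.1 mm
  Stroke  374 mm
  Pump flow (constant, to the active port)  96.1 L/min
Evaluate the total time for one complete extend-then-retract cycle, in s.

Cap-side area A_cap = π/4 × (71.1 mm)² = 3970 mm^2
Rod-side annular area A_ann = π/4 × (71.1² − 31.1²) = 3211 mm^2
t_ext = A_cap·L/Q = 0.9271 s
t_ret = A_ann·L/Q = 0.7497 s
t_cycle = t_ext + t_ret

t ≈ 1.68 s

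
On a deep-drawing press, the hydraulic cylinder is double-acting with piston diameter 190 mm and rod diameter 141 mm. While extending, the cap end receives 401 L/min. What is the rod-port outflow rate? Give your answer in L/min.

Cap-side area A_cap = π/4 × (190 mm)² = 28350 mm^2
Rod-side annular area A_ann = π/4 × (190² − 141²) = 12740 mm^2
Piston speed v = Q_in/A_cap; rod-end outflow Q_out = v × A_ann = Q_in × A_ann/A_cap.

Q_out ≈ 180 L/min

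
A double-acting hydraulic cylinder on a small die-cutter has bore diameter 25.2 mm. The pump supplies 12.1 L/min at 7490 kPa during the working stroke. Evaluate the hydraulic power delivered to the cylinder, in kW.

W ≈ 1.51 kW

Hydraulic power = P × Q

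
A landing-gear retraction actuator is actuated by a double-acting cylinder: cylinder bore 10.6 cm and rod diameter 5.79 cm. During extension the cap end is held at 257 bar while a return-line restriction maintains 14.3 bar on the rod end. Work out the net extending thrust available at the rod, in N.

Cap-side area A_cap = π/4 × (10.6 cm)² = 88.25 cm^2
Rod-side annular area A_ann = π/4 × (10.6² − 5.79²) = 61.92 cm^2
Net thrust = P_cap·A_cap − P_rod·A_ann = 2.268e5 N − 8854 N

F ≈ 2.18e5 N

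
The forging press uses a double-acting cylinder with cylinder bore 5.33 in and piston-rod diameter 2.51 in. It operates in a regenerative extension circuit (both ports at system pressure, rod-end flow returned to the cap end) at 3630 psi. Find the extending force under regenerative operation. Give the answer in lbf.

With equal pressure on both faces, forces on the annular region cancel; the net push is pressure × rod cross-section.
Rod cross-section A_rod = π/4 × (2.51 in)² = 4.948 in^2
F = P × A_rod

F ≈ 18000 lbf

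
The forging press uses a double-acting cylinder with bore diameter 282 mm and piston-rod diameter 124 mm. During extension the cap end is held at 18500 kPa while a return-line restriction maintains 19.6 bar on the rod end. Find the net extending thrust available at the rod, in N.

Cap-side area A_cap = π/4 × (282 mm)² = 62460 mm^2
Rod-side annular area A_ann = π/4 × (282² − 124²) = 50380 mm^2
Net thrust = P_cap·A_cap − P_rod·A_ann = 1.155e6 N − 98750 N

F ≈ 1.06e6 N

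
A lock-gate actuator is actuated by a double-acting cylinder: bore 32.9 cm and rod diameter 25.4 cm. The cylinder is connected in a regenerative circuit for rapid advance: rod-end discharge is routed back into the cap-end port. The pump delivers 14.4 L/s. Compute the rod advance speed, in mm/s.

In regeneration the rod-end outflow joins the pump flow into the cap end, so the net volume the pump must supply per unit advance equals the rod cross-section area.
Rod cross-section A_rod = π/4 × (25.4 cm)² = 506.7 cm^2
v = Q_pump / A_rod

v ≈ 284 mm/s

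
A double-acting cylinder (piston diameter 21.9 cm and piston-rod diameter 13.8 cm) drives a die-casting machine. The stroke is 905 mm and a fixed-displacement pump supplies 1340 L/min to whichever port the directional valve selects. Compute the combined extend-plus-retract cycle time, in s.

Cap-side area A_cap = π/4 × (21.9 cm)² = 376.7 cm^2
Rod-side annular area A_ann = π/4 × (21.9² − 13.8²) = 227.1 cm^2
t_ext = A_cap·L/Q = 1.526 s
t_ret = A_ann·L/Q = 0.9203 s
t_cycle = t_ext + t_ret

t ≈ 2.45 s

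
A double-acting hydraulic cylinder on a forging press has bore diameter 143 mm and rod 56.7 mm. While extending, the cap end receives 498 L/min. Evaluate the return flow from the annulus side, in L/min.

Q_out ≈ 420 L/min

Cap-side area A_cap = π/4 × (143 mm)² = 16060 mm^2
Rod-side annular area A_ann = π/4 × (143² − 56.7²) = 13540 mm^2
Piston speed v = Q_in/A_cap; rod-end outflow Q_out = v × A_ann = Q_in × A_ann/A_cap.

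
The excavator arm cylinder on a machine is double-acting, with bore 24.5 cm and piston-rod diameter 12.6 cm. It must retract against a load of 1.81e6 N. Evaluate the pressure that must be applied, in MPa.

Rod-side annular area A_ann = π/4 × (24.5² − 12.6²) = 346.7 cm^2
Retraction: pressure acts on the annular area.
P = F / A = 1.81e6 N / A

P ≈ 52.2 MPa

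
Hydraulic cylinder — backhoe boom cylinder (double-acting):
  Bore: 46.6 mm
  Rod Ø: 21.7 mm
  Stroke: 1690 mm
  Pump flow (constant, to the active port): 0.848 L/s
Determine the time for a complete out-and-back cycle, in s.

t ≈ 6.06 s

Cap-side area A_cap = π/4 × (46.6 mm)² = 1706 mm^2
Rod-side annular area A_ann = π/4 × (46.6² − 21.7²) = 1336 mm^2
t_ext = A_cap·L/Q = 3.399 s
t_ret = A_ann·L/Q = 2.662 s
t_cycle = t_ext + t_ret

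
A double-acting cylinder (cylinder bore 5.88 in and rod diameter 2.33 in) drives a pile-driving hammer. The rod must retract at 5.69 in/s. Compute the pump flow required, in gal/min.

Rod-side annular area A_ann = π/4 × (5.88² − 2.33²) = 22.89 in^2
Q = A × v

Q ≈ 33.8 gal/min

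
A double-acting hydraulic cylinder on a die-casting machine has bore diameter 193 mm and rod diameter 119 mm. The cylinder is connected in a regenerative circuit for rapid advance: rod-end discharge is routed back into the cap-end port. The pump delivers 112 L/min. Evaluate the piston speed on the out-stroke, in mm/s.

v ≈ 168 mm/s

In regeneration the rod-end outflow joins the pump flow into the cap end, so the net volume the pump must supply per unit advance equals the rod cross-section area.
Rod cross-section A_rod = π/4 × (119 mm)² = 11120 mm^2
v = Q_pump / A_rod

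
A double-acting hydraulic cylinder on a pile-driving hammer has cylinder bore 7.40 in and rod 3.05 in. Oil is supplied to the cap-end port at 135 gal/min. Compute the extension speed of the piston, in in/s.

Cap-side area A_cap = π/4 × (7.40 in)² = 43.01 in^2
v = Q / A

v ≈ 12.1 in/s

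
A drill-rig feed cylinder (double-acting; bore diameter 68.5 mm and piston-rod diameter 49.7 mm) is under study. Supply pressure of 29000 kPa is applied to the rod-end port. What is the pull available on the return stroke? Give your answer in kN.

F ≈ 50.6 kN

Rod-side annular area A_ann = π/4 × (68.5² − 49.7²) = 1745 mm^2
On retraction the pressure acts on the annular area (bore minus rod).
F = P × A_ann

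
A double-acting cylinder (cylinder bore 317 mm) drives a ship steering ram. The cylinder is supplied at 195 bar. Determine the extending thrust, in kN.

F ≈ 1540 kN

Cap-side area A_cap = π/4 × (317 mm)² = 78920 mm^2
F = P × A_cap = 195 bar × A_cap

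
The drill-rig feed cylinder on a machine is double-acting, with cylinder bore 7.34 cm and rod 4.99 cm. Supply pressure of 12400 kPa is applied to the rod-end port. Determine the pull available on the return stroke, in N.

Rod-side annular area A_ann = π/4 × (7.34² − 4.99²) = 22.76 cm^2
On retraction the pressure acts on the annular area (bore minus rod).
F = P × A_ann

F ≈ 28200 N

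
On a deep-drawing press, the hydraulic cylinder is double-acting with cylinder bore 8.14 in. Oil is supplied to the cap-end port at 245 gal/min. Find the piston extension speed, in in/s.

v ≈ 18.1 in/s

Cap-side area A_cap = π/4 × (8.14 in)² = 52.04 in^2
v = Q / A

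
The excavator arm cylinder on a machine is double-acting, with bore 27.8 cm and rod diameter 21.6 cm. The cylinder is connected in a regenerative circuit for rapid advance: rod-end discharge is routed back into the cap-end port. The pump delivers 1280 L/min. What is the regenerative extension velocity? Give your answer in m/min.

In regeneration the rod-end outflow joins the pump flow into the cap end, so the net volume the pump must supply per unit advance equals the rod cross-section area.
Rod cross-section A_rod = π/4 × (21.6 cm)² = 366.4 cm^2
v = Q_pump / A_rod

v ≈ 34.9 m/min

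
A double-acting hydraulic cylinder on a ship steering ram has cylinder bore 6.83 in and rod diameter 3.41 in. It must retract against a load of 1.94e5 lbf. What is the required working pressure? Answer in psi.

Rod-side annular area A_ann = π/4 × (6.83² − 3.41²) = 27.51 in^2
Retraction: pressure acts on the annular area.
P = F / A = 1.94e5 lbf / A

P ≈ 7050 psi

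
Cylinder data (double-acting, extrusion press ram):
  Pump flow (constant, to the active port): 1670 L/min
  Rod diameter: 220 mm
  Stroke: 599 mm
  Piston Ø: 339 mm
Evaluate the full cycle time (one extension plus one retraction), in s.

Cap-side area A_cap = π/4 × (339 mm)² = 90260 mm^2
Rod-side annular area A_ann = π/4 × (339² − 220²) = 52250 mm^2
t_ext = A_cap·L/Q = 1.942 s
t_ret = A_ann·L/Q = 1.124 s
t_cycle = t_ext + t_ret

t ≈ 3.07 s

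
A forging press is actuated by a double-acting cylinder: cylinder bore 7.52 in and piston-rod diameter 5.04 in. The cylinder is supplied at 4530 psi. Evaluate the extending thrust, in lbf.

Cap-side area A_cap = π/4 × (7.52 in)² = 44.41 in^2
F = P × A_cap = 4530 psi × A_cap

F ≈ 2.01e5 lbf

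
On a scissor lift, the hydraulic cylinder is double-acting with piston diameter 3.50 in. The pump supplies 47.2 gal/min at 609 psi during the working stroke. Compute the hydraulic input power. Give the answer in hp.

Hydraulic power = P × Q

W ≈ 16.8 hp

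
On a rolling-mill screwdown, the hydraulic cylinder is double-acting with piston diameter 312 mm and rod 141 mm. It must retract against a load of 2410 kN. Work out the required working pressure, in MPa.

P ≈ 39.6 MPa

Rod-side annular area A_ann = π/4 × (312² − 141²) = 60840 mm^2
Retraction: pressure acts on the annular area.
P = F / A = 2410 kN / A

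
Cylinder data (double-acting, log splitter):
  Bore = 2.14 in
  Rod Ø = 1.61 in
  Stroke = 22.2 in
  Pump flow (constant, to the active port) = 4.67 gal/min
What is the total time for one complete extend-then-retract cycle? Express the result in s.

Cap-side area A_cap = π/4 × (2.14 in)² = 3.597 in^2
Rod-side annular area A_ann = π/4 × (2.14² − 1.61²) = 1.561 in^2
t_ext = A_cap·L/Q = 4.441 s
t_ret = A_ann·L/Q = 1.927 s
t_cycle = t_ext + t_ret

t ≈ 6.37 s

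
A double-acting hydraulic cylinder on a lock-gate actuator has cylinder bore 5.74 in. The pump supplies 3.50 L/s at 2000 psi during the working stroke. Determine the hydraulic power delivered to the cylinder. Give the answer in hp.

Hydraulic power = P × Q

W ≈ 64.7 hp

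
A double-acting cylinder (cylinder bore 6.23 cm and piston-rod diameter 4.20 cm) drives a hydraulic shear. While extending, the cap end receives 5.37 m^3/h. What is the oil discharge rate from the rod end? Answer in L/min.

Q_out ≈ 48.8 L/min

Cap-side area A_cap = π/4 × (6.23 cm)² = 30.48 cm^2
Rod-side annular area A_ann = π/4 × (6.23² − 4.20²) = 16.63 cm^2
Piston speed v = Q_in/A_cap; rod-end outflow Q_out = v × A_ann = Q_in × A_ann/A_cap.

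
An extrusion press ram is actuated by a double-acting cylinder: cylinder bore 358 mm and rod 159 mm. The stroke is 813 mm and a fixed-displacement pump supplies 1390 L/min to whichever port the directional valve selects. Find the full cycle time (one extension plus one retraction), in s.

Cap-side area A_cap = π/4 × (358 mm)² = 1.007e5 mm^2
Rod-side annular area A_ann = π/4 × (358² − 159²) = 80800 mm^2
t_ext = A_cap·L/Q = 3.533 s
t_ret = A_ann·L/Q = 2.836 s
t_cycle = t_ext + t_ret

t ≈ 6.37 s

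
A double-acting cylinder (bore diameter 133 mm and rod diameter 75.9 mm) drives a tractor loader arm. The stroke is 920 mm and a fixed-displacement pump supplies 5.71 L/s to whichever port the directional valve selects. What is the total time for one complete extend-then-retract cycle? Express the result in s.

Cap-side area A_cap = π/4 × (133 mm)² = 13890 mm^2
Rod-side annular area A_ann = π/4 × (133² − 75.9²) = 9368 mm^2
t_ext = A_cap·L/Q = 2.238 s
t_ret = A_ann·L/Q = 1.509 s
t_cycle = t_ext + t_ret

t ≈ 3.75 s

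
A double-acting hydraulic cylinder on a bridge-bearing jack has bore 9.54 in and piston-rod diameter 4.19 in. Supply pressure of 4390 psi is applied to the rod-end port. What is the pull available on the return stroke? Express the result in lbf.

F ≈ 2.53e5 lbf

Rod-side annular area A_ann = π/4 × (9.54² − 4.19²) = 57.69 in^2
On retraction the pressure acts on the annular area (bore minus rod).
F = P × A_ann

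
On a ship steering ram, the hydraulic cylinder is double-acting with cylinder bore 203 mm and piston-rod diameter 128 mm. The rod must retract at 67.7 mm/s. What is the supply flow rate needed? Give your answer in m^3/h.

Q ≈ 4.75 m^3/h

Rod-side annular area A_ann = π/4 × (203² − 128²) = 19500 mm^2
Q = A × v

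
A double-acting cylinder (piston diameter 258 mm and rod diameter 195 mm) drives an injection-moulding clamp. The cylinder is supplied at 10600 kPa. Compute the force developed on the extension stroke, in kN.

F ≈ 554 kN

Cap-side area A_cap = π/4 × (258 mm)² = 52280 mm^2
F = P × A_cap = 10600 kPa × A_cap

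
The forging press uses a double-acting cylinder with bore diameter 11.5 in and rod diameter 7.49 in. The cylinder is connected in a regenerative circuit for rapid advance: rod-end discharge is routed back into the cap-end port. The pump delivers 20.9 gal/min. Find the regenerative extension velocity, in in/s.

v ≈ 1.83 in/s

In regeneration the rod-end outflow joins the pump flow into the cap end, so the net volume the pump must supply per unit advance equals the rod cross-section area.
Rod cross-section A_rod = π/4 × (7.49 in)² = 44.06 in^2
v = Q_pump / A_rod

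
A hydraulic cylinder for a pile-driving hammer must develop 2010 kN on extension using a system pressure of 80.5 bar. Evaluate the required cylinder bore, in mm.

Extension force acts on the full piston face: F = P × (π/4)D².
D = √(4F / (πP)) = √(4 × 2010 kN / (π × 80.5 bar))

D ≈ 564 mm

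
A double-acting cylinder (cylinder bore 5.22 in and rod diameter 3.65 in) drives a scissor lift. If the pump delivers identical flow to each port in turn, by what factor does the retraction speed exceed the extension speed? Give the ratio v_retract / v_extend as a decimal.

v_ret/v_ext ≈ 1.96

Cap-side area A_cap = π/4 × (5.22 in)² = 21.40 in^2
Rod-side annular area A_ann = π/4 × (5.22² − 3.65²) = 10.94 in^2
For equal Q, v ∝ 1/A, so v_ret/v_ext = A_cap/A_ann.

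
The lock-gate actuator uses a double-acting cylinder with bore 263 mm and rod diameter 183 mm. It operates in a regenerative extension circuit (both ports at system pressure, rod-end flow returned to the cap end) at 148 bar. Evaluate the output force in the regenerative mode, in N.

F ≈ 3.89e5 N

With equal pressure on both faces, forces on the annular region cancel; the net push is pressure × rod cross-section.
Rod cross-section A_rod = π/4 × (183 mm)² = 26300 mm^2
F = P × A_rod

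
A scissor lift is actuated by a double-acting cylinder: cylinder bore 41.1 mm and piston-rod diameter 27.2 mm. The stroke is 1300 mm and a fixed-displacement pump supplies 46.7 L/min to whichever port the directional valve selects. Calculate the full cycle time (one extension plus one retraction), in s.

Cap-side area A_cap = π/4 × (41.1 mm)² = 1327 mm^2
Rod-side annular area A_ann = π/4 × (41.1² − 27.2²) = 745.6 mm^2
t_ext = A_cap·L/Q = 2.216 s
t_ret = A_ann·L/Q = 1.245 s
t_cycle = t_ext + t_ret

t ≈ 3.46 s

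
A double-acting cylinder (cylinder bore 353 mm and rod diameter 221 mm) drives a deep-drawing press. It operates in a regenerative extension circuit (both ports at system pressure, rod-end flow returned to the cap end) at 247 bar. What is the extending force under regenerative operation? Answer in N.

With equal pressure on both faces, forces on the annular region cancel; the net push is pressure × rod cross-section.
Rod cross-section A_rod = π/4 × (221 mm)² = 38360 mm^2
F = P × A_rod

F ≈ 9.47e5 N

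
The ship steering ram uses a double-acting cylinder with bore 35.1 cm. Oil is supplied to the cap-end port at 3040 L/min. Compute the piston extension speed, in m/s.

Cap-side area A_cap = π/4 × (35.1 cm)² = 967.6 cm^2
v = Q / A

v ≈ 0.524 m/s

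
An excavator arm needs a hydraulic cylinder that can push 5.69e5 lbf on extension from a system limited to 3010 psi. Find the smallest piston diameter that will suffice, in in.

D ≈ 15.5 in

Extension force acts on the full piston face: F = P × (π/4)D².
D = √(4F / (πP)) = √(4 × 5.69e5 lbf / (π × 3010 psi))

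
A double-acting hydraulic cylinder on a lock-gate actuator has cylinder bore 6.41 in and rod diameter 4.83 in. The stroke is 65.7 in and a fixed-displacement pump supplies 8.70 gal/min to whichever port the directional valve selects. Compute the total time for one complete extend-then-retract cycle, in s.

t ≈ 90.7 s

Cap-side area A_cap = π/4 × (6.41 in)² = 32.27 in^2
Rod-side annular area A_ann = π/4 × (6.41² − 4.83²) = 13.95 in^2
t_ext = A_cap·L/Q = 63.30 s
t_ret = A_ann·L/Q = 27.36 s
t_cycle = t_ext + t_ret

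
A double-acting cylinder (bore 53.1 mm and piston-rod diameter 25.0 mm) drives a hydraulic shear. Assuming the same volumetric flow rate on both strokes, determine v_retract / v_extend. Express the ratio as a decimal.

v_ret/v_ext ≈ 1.28

Cap-side area A_cap = π/4 × (53.1 mm)² = 2215 mm^2
Rod-side annular area A_ann = π/4 × (53.1² − 25.0²) = 1724 mm^2
For equal Q, v ∝ 1/A, so v_ret/v_ext = A_cap/A_ann.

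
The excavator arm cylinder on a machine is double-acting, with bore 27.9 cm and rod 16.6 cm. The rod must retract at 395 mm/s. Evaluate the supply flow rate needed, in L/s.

Q ≈ 15.6 L/s

Rod-side annular area A_ann = π/4 × (27.9² − 16.6²) = 394.9 cm^2
Q = A × v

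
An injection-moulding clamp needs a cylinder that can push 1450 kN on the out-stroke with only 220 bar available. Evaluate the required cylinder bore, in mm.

D ≈ 290 mm

Extension force acts on the full piston face: F = P × (π/4)D².
D = √(4F / (πP)) = √(4 × 1450 kN / (π × 220 bar))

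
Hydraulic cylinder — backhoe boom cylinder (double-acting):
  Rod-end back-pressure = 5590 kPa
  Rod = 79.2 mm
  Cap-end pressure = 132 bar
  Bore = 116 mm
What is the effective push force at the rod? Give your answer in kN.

Cap-side area A_cap = π/4 × (116 mm)² = 10570 mm^2
Rod-side annular area A_ann = π/4 × (116² − 79.2²) = 5642 mm^2
Net thrust = P_cap·A_cap − P_rod·A_ann = 139.5 kN − 31.54 kN

F ≈ 108 kN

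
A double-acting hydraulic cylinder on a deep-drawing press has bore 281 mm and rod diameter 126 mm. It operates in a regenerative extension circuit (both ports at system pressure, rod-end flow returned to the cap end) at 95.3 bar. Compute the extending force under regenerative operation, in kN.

With equal pressure on both faces, forces on the annular region cancel; the net push is pressure × rod cross-section.
Rod cross-section A_rod = π/4 × (126 mm)² = 12470 mm^2
F = P × A_rod

F ≈ 119 kN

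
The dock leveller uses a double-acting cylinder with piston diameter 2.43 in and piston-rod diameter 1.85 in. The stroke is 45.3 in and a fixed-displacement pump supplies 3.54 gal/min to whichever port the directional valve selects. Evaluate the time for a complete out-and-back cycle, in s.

Cap-side area A_cap = π/4 × (2.43 in)² = 4.638 in^2
Rod-side annular area A_ann = π/4 × (2.43² − 1.85²) = 1.950 in^2
t_ext = A_cap·L/Q = 15.41 s
t_ret = A_ann·L/Q = 6.480 s
t_cycle = t_ext + t_ret

t ≈ 21.9 s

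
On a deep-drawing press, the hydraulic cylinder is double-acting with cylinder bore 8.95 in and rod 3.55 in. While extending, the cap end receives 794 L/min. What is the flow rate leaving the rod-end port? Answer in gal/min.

Q_out ≈ 177 gal/min

Cap-side area A_cap = π/4 × (8.95 in)² = 62.91 in^2
Rod-side annular area A_ann = π/4 × (8.95² − 3.55²) = 53.01 in^2
Piston speed v = Q_in/A_cap; rod-end outflow Q_out = v × A_ann = Q_in × A_ann/A_cap.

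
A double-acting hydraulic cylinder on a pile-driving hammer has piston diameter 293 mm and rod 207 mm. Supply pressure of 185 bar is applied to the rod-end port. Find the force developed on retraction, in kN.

Rod-side annular area A_ann = π/4 × (293² − 207²) = 33770 mm^2
On retraction the pressure acts on the annular area (bore minus rod).
F = P × A_ann

F ≈ 625 kN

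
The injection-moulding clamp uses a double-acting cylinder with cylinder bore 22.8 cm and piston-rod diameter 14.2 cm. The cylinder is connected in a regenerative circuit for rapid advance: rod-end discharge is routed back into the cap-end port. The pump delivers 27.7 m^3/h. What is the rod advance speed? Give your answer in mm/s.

v ≈ 486 mm/s

In regeneration the rod-end outflow joins the pump flow into the cap end, so the net volume the pump must supply per unit advance equals the rod cross-section area.
Rod cross-section A_rod = π/4 × (14.2 cm)² = 158.4 cm^2
v = Q_pump / A_rod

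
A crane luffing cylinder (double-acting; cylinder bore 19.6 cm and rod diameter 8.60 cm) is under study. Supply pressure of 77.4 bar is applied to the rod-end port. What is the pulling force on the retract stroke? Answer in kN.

F ≈ 189 kN

Rod-side annular area A_ann = π/4 × (19.6² − 8.60²) = 243.6 cm^2
On retraction the pressure acts on the annular area (bore minus rod).
F = P × A_ann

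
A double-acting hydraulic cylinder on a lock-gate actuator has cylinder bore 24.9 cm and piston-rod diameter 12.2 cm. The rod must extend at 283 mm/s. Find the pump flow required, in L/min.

Cap-side area A_cap = π/4 × (24.9 cm)² = 487.0 cm^2
Q = A × v

Q ≈ 827 L/min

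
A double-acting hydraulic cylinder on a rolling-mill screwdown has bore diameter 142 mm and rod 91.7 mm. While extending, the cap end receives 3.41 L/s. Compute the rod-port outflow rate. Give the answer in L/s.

Cap-side area A_cap = π/4 × (142 mm)² = 15840 mm^2
Rod-side annular area A_ann = π/4 × (142² − 91.7²) = 9232 mm^2
Piston speed v = Q_in/A_cap; rod-end outflow Q_out = v × A_ann = Q_in × A_ann/A_cap.

Q_out ≈ 1.99 L/s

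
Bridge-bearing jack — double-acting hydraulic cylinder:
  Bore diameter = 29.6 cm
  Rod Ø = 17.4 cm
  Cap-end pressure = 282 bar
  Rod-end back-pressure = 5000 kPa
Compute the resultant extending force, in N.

F ≈ 1.72e6 N

Cap-side area A_cap = π/4 × (29.6 cm)² = 688.1 cm^2
Rod-side annular area A_ann = π/4 × (29.6² − 17.4²) = 450.3 cm^2
Net thrust = P_cap·A_cap − P_rod·A_ann = 1.941e6 N − 2.252e5 N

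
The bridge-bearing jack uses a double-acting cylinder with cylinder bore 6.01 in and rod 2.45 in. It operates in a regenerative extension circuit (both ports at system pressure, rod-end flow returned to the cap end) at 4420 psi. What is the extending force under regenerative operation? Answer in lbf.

F ≈ 20800 lbf

With equal pressure on both faces, forces on the annular region cancel; the net push is pressure × rod cross-section.
Rod cross-section A_rod = π/4 × (2.45 in)² = 4.714 in^2
F = P × A_rod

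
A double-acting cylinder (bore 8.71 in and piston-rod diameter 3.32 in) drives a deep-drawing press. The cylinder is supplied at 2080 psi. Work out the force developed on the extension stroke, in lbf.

F ≈ 1.24e5 lbf

Cap-side area A_cap = π/4 × (8.71 in)² = 59.58 in^2
F = P × A_cap = 2080 psi × A_cap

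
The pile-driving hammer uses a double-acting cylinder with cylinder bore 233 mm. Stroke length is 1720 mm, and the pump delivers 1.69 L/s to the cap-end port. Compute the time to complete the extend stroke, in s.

Cap-side area A_cap = π/4 × (233 mm)² = 42640 mm^2
Swept volume V = A × L; t = V / Q = A·L / Q

t ≈ 43.4 s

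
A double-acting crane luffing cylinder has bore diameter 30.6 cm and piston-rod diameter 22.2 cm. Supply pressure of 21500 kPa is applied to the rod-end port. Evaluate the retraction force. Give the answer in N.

Rod-side annular area A_ann = π/4 × (30.6² − 22.2²) = 348.3 cm^2
On retraction the pressure acts on the annular area (bore minus rod).
F = P × A_ann

F ≈ 7.49e5 N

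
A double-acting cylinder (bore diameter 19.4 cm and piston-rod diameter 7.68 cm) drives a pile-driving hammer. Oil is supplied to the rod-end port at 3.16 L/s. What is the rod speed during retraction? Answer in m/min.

Rod-side annular area A_ann = π/4 × (19.4² − 7.68²) = 249.3 cm^2
Flow into the rod-end port fills the annular volume.
v = Q / A

v ≈ 7.61 m/min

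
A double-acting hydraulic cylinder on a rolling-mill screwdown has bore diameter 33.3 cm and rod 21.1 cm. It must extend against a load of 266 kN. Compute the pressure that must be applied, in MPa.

Cap-side area A_cap = π/4 × (33.3 cm)² = 870.9 cm^2
P = F / A = 266 kN / A

P ≈ 3.05 MPa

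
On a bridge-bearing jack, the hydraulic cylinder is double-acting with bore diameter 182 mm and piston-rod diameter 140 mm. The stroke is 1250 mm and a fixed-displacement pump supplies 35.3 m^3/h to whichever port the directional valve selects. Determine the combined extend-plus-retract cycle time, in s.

t ≈ 4.67 s

Cap-side area A_cap = π/4 × (182 mm)² = 26020 mm^2
Rod-side annular area A_ann = π/4 × (182² − 140²) = 10620 mm^2
t_ext = A_cap·L/Q = 3.316 s
t_ret = A_ann·L/Q = 1.354 s
t_cycle = t_ext + t_ret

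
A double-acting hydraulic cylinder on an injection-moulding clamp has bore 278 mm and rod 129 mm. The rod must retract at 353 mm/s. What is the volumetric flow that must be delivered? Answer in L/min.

Rod-side annular area A_ann = π/4 × (278² − 129²) = 47630 mm^2
Q = A × v

Q ≈ 1010 L/min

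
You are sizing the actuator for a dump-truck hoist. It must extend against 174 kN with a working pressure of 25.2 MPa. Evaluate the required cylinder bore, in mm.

D ≈ 93.8 mm

Extension force acts on the full piston face: F = P × (π/4)D².
D = √(4F / (πP)) = √(4 × 174 kN / (π × 25.2 MPa))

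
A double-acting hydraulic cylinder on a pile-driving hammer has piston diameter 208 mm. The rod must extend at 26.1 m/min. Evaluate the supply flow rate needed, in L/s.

Cap-side area A_cap = π/4 × (208 mm)² = 33980 mm^2
Q = A × v

Q ≈ 14.8 L/s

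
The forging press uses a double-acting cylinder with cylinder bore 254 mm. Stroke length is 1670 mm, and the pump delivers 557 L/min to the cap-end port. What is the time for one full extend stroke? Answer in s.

t ≈ 9.12 s

Cap-side area A_cap = π/4 × (254 mm)² = 50670 mm^2
Swept volume V = A × L; t = V / Q = A·L / Q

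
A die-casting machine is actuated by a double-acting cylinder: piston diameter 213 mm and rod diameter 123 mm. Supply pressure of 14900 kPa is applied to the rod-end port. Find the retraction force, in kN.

Rod-side annular area A_ann = π/4 × (213² − 123²) = 23750 mm^2
On retraction the pressure acts on the annular area (bore minus rod).
F = P × A_ann

F ≈ 354 kN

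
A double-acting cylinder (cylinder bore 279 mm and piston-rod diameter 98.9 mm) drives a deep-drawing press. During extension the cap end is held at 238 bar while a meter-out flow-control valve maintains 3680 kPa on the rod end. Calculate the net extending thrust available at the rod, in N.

Cap-side area A_cap = π/4 × (279 mm)² = 61140 mm^2
Rod-side annular area A_ann = π/4 × (279² − 98.9²) = 53450 mm^2
Net thrust = P_cap·A_cap − P_rod·A_ann = 1.455e6 N − 1.967e5 N

F ≈ 1.26e6 N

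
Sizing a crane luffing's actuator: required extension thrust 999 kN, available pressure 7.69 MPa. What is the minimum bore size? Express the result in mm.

Extension force acts on the full piston face: F = P × (π/4)D².
D = √(4F / (πP)) = √(4 × 999 kN / (π × 7.69 MPa))

D ≈ 407 mm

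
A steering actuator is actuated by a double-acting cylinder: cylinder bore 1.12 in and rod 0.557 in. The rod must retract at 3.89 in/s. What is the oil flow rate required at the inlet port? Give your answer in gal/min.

Q ≈ 0.749 gal/min

Rod-side annular area A_ann = π/4 × (1.12² − 0.557²) = 0.7415 in^2
Q = A × v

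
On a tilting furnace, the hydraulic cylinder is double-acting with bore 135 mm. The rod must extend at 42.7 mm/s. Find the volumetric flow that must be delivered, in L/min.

Q ≈ 36.7 L/min

Cap-side area A_cap = π/4 × (135 mm)² = 14310 mm^2
Q = A × v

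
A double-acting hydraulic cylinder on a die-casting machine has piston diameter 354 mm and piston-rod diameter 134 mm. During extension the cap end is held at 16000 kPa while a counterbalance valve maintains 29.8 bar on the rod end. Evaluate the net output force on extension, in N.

F ≈ 1.32e6 N

Cap-side area A_cap = π/4 × (354 mm)² = 98420 mm^2
Rod-side annular area A_ann = π/4 × (354² − 134²) = 84320 mm^2
Net thrust = P_cap·A_cap − P_rod·A_ann = 1.575e6 N − 2.513e5 N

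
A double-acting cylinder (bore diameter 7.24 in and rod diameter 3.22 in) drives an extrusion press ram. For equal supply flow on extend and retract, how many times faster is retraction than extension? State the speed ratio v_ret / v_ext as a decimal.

Cap-side area A_cap = π/4 × (7.24 in)² = 41.17 in^2
Rod-side annular area A_ann = π/4 × (7.24² − 3.22²) = 33.03 in^2
For equal Q, v ∝ 1/A, so v_ret/v_ext = A_cap/A_ann.

v_ret/v_ext ≈ 1.25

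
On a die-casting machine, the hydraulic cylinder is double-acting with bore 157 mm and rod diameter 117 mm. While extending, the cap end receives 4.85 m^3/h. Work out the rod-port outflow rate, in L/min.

Cap-side area A_cap = π/4 × (157 mm)² = 19360 mm^2
Rod-side annular area A_ann = π/4 × (157² − 117²) = 8608 mm^2
Piston speed v = Q_in/A_cap; rod-end outflow Q_out = v × A_ann = Q_in × A_ann/A_cap.

Q_out ≈ 35.9 L/min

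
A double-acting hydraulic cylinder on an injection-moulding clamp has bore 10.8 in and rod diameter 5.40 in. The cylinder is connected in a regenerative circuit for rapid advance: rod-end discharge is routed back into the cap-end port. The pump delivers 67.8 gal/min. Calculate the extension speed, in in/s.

In regeneration the rod-end outflow joins the pump flow into the cap end, so the net volume the pump must supply per unit advance equals the rod cross-section area.
Rod cross-section A_rod = π/4 × (5.40 in)² = 22.90 in^2
v = Q_pump / A_rod

v ≈ 11.4 in/s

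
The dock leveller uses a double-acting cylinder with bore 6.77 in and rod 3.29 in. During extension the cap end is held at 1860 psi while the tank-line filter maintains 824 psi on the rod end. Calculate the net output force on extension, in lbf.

Cap-side area A_cap = π/4 × (6.77 in)² = 36.00 in^2
Rod-side annular area A_ann = π/4 × (6.77² − 3.29²) = 27.50 in^2
Net thrust = P_cap·A_cap − P_rod·A_ann = 66950 lbf − 22660 lbf

F ≈ 44300 lbf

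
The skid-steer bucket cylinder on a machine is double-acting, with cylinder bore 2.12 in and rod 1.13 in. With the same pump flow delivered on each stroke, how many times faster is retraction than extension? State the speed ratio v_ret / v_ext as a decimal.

v_ret/v_ext ≈ 1.40

Cap-side area A_cap = π/4 × (2.12 in)² = 3.530 in^2
Rod-side annular area A_ann = π/4 × (2.12² − 1.13²) = 2.527 in^2
For equal Q, v ∝ 1/A, so v_ret/v_ext = A_cap/A_ann.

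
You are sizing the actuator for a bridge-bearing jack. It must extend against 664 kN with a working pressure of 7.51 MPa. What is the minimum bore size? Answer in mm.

Extension force acts on the full piston face: F = P × (π/4)D².
D = √(4F / (πP)) = √(4 × 664 kN / (π × 7.51 MPa))

D ≈ 336 mm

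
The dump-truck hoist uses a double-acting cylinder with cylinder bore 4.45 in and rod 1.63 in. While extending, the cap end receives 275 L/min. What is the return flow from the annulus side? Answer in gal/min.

Cap-side area A_cap = π/4 × (4.45 in)² = 15.55 in^2
Rod-side annular area A_ann = π/4 × (4.45² − 1.63²) = 13.47 in^2
Piston speed v = Q_in/A_cap; rod-end outflow Q_out = v × A_ann = Q_in × A_ann/A_cap.

Q_out ≈ 62.9 gal/min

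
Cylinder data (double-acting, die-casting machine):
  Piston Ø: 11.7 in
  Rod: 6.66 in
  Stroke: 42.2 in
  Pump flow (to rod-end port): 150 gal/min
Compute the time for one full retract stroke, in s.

t ≈ 5.31 s

Rod-side annular area A_ann = π/4 × (11.7² − 6.66²) = 72.68 in^2
Swept volume V = A × L; t = V / Q = A·L / Q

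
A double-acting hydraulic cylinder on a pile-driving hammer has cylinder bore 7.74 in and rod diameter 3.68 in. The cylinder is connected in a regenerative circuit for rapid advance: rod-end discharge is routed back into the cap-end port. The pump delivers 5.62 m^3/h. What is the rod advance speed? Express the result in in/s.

v ≈ 8.96 in/s

In regeneration the rod-end outflow joins the pump flow into the cap end, so the net volume the pump must supply per unit advance equals the rod cross-section area.
Rod cross-section A_rod = π/4 × (3.68 in)² = 10.64 in^2
v = Q_pump / A_rod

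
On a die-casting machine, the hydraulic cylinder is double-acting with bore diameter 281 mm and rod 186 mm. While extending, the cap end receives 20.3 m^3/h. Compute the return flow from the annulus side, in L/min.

Cap-side area A_cap = π/4 × (281 mm)² = 62020 mm^2
Rod-side annular area A_ann = π/4 × (281² − 186²) = 34840 mm^2
Piston speed v = Q_in/A_cap; rod-end outflow Q_out = v × A_ann = Q_in × A_ann/A_cap.

Q_out ≈ 190 L/min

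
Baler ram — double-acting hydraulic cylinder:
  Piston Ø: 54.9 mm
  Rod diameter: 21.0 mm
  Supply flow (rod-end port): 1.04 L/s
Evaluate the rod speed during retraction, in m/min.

v ≈ 30.9 m/min

Rod-side annular area A_ann = π/4 × (54.9² − 21.0²) = 2021 mm^2
Flow into the rod-end port fills the annular volume.
v = Q / A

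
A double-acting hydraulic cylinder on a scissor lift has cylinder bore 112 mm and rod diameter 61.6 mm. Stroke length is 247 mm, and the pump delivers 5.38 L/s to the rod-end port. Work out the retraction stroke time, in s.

t ≈ 0.315 s

Rod-side annular area A_ann = π/4 × (112² − 61.6²) = 6872 mm^2
Swept volume V = A × L; t = V / Q = A·L / Q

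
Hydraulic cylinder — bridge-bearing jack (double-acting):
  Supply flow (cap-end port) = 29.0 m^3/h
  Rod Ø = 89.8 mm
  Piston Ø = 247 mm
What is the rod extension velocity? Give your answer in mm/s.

v ≈ 168 mm/s

Cap-side area A_cap = π/4 × (247 mm)² = 47920 mm^2
v = Q / A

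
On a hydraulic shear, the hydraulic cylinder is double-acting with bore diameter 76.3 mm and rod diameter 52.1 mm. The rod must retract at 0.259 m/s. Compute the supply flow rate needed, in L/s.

Q ≈ 0.632 L/s

Rod-side annular area A_ann = π/4 × (76.3² − 52.1²) = 2440 mm^2
Q = A × v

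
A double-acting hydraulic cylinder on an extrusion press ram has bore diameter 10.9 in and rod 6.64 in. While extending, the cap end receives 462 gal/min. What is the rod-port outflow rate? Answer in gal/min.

Cap-side area A_cap = π/4 × (10.9 in)² = 93.31 in^2
Rod-side annular area A_ann = π/4 × (10.9² − 6.64²) = 58.69 in^2
Piston speed v = Q_in/A_cap; rod-end outflow Q_out = v × A_ann = Q_in × A_ann/A_cap.

Q_out ≈ 291 gal/min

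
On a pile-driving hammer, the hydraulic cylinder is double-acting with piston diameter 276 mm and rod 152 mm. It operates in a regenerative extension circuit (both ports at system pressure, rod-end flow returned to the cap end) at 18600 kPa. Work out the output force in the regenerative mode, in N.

F ≈ 3.38e5 N

With equal pressure on both faces, forces on the annular region cancel; the net push is pressure × rod cross-section.
Rod cross-section A_rod = π/4 × (152 mm)² = 18150 mm^2
F = P × A_rod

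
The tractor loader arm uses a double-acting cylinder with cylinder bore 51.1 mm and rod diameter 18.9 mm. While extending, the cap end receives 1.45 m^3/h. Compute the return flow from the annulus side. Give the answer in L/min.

Q_out ≈ 20.9 L/min

Cap-side area A_cap = π/4 × (51.1 mm)² = 2051 mm^2
Rod-side annular area A_ann = π/4 × (51.1² − 18.9²) = 1770 mm^2
Piston speed v = Q_in/A_cap; rod-end outflow Q_out = v × A_ann = Q_in × A_ann/A_cap.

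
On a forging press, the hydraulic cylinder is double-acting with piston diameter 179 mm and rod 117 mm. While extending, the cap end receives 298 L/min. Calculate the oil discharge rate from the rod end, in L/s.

Cap-side area A_cap = π/4 × (179 mm)² = 25160 mm^2
Rod-side annular area A_ann = π/4 × (179² − 117²) = 14410 mm^2
Piston speed v = Q_in/A_cap; rod-end outflow Q_out = v × A_ann = Q_in × A_ann/A_cap.

Q_out ≈ 2.84 L/s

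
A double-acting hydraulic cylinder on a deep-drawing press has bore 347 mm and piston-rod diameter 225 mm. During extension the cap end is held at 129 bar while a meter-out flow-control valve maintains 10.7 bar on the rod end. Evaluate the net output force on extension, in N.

F ≈ 1.16e6 N

Cap-side area A_cap = π/4 × (347 mm)² = 94570 mm^2
Rod-side annular area A_ann = π/4 × (347² − 225²) = 54810 mm^2
Net thrust = P_cap·A_cap − P_rod·A_ann = 1.220e6 N − 58640 N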